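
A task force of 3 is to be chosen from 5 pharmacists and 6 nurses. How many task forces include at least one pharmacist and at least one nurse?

135

Unrestricted: C(11,3) = 165 ways to pick any 3 of the 11.
Subtract selections that omit an entire group: no pharmacists → C(6,3) = 20; no nurses → C(5,3) = 10.
Both groups omitted at once is impossible, so 165 − 30 = 135.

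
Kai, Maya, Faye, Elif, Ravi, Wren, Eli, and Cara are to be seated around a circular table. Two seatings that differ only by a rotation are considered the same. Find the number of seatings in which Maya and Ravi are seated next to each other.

1440

Treat {Maya, Ravi} as one unit (2 internal orders) and seat the resulting 7 units around the table: (6)! circular arrangements.
So 2 × (6)! = 2 × 720 = 1440.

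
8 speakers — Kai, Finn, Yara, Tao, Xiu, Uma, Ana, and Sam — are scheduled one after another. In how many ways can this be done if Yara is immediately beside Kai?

10080

Glue Yara and Kai into one block (2 internal orders), leaving 7 units to arrange in a row.
That gives 2 × 7! = 2 × 5040 = 10080.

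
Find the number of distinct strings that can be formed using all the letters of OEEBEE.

30

OEEBEE has 6 letters with E appearing 4 times.
The number of distinct arrangements is 6!/(4!) = 720/24 = 30.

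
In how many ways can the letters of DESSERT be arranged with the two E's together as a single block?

360

Treat the 2 copies of E as a single block. The multiset to arrange is then {EE, D, R, S, S, T}, 6 items in all.
That gives (6)!/(2!) = 360 arrangements.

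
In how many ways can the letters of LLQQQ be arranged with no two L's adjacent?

Total arrangements of LLQQQ: 5!/(3!·2!) = 10.
If the two L's are adjacent, glue them into one block, leaving 4 items to arrange: (4)!/(3!) = 4 ways.
Subtracting, 10 − 4 = 6 arrangements keep the L's apart.

6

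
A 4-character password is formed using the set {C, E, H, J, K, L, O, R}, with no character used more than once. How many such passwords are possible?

1680

With no repetition, fill the 4 characters in order: 8 choices, then 7, down to 5.
8 × 7 × 6 × 5 = 1680.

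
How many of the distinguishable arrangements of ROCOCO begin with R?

10

With the first slot taken by R, it remains to arrange the other 5 letters (OCOCO).
Those 5 letters have C appearing twice and O appearing 3 times, giving (5)!/(3!·2!) = 10.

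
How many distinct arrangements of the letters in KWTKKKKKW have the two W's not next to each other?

196

There are 9!/(6!·2!) = 252 arrangements of KWTKKKKKW in total.
Arrangements with the W's together: treat WW as one letter, giving (8)!/(6!) = 56.
Subtracting, 252 − 56 = 196 arrangements keep the W's apart.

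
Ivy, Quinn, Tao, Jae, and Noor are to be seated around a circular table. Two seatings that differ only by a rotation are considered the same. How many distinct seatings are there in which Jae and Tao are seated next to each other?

12

Glue Jae and Tao into a block (2 internal orders). Seating 4 units around a circle gives (3)! arrangements.
So 2 × (3)! = 2 × 6 = 12.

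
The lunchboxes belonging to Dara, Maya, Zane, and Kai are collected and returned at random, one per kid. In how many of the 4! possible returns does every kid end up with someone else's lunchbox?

Let Aᵢ be the assignments in which kid i gets their own lunchbox. We want the size of the complement of A₁∪…∪A_4.
By inclusion–exclusion this is Σ_{j=0}^{4} (−1)^j C(4,j)·(4−j)!.
Computing: 24 − 24 + 12 − 4 + 1 = 9.

9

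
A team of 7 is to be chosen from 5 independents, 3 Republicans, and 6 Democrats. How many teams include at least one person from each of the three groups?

Unrestricted: C(14,7) = 3432 ways to pick any 7 of the 14.
Selections missing a whole group: no independents → C(9,7) = 36; no Republicans → C(11,7) = 330; no Democrats → C(8,7) = 8.
Add back selections omitting two groups (i.e. drawn from a single group): C(5,7) + C(3,7) + C(6,7) = 0.
By inclusion–exclusion: 3432 − 374 + 0 = 3058.

3058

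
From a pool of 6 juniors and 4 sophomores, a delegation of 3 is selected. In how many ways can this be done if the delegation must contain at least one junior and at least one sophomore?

96

Total 3-person selections from all 10: C(10,3) = 120.
Selections missing a whole group: no juniors → C(4,3) = 4; no sophomores → C(6,3) = 20.
Both groups omitted at once is impossible, so 120 − 24 = 96.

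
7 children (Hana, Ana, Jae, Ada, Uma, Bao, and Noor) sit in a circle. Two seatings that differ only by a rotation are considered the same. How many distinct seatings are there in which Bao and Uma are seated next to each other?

Treat {Bao, Uma} as one unit (2 internal orders) and seat the resulting 6 units around the table: (5)! circular arrangements.
So 2 × (5)! = 2 × 120 = 240.

240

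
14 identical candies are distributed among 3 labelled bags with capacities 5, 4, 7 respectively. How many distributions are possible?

Without the upper bounds there are C(16,2) = 120 ways to split 14 among 3 bags.
Subtract solutions that violate a single cap (substitute x_i' = x_i − (cap_i+1)): x_1 ≥ 6 gives C(10,2) = 45; x_2 ≥ 5 gives C(11,2) = 55; x_3 ≥ 8 gives C(8,2) = 28. Together 128.
Add back pairs where two caps are both exceeded: 10 + 1 + 3 = 14.
By inclusion–exclusion the count is 120 − 128 + 14 = 6.

6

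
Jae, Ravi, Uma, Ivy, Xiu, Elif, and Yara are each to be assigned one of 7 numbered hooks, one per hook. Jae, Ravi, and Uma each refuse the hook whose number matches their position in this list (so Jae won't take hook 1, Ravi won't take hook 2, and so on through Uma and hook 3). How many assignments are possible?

3216

Let Aᵢ (for i ∈ {1, 2, 3}) be the placements that put person i in their forbidden hook. Any j of these fix j positions, leaving (7−j)! ways to fill the rest, and there are C(3,j) ways to pick which j.
By inclusion–exclusion, the number of valid placements is Σ_{j=0}^{3} (−1)^j C(3,j)·(7−j)!.
Computing: 5040 − 2160 + 360 − 24 = 3216.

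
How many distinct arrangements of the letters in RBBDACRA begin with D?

630

Fix D in the first position and arrange the remaining 7 letters.
Those 7 letters have A appearing twice, B appearing twice, and R appearing twice, giving (7)!/(2!·2!·2!) = 630.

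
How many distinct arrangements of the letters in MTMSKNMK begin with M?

Fix M in the first position and arrange the remaining 7 letters.
Those 7 letters have K appearing twice and M appearing twice, giving (7)!/(2!·2!) = 1260.

1260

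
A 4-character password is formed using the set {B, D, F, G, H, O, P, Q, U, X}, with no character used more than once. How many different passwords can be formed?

5040

With no repetition, fill the 4 characters in order: 10 choices, then 9, down to 7.
10 × 9 × 8 × 7 = 5040.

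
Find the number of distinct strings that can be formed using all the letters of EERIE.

EERIE has 5 letters with E appearing 3 times.
So there are 5! / (3!) = 20 distinguishable arrangements.

20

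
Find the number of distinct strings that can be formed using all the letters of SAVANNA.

SAVANNA has 7 letters with A appearing 3 times and N appearing twice.
So there are 7! / (3!·2!) = 420 distinguishable arrangements.

420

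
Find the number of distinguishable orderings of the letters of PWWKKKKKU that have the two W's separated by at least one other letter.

1176

There are 9!/(5!·2!) = 1512 arrangements of PWWKKKKKU in total.
If the two W's are adjacent, glue them into one block, leaving 8 items to arrange: (8)!/(5!) = 336 ways.
Subtracting, 1512 − 336 = 1176 arrangements keep the W's apart.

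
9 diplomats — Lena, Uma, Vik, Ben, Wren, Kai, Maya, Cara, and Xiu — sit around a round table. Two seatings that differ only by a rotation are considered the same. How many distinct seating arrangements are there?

Seat Lena anywhere (absorbing the rotational symmetry), then permute the other 8: (8)! = 40320.

40320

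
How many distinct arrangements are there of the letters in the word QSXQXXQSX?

1260

QSXQXXQSX has 9 letters with Q appearing 3 times, S appearing twice, and X appearing 4 times.
So there are 9! / (4!·3!·2!) = 1260 distinguishable arrangements.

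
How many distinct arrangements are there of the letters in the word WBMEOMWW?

WBMEOMWW has 8 letters with M appearing twice and W appearing 3 times.
So there are 8! / (3!·2!) = 3360 distinguishable arrangements.

3360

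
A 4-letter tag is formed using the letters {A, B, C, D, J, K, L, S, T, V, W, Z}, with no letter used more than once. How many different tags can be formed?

Choose and order 4 of the 12 symbols: the first letter has 12 options, the next 11, then 10, 9.
12 × 11 × 10 × 9 = 11880.

11880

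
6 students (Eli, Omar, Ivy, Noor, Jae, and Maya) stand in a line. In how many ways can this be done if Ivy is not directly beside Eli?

There are 6! = 720 arrangements in all. If Ivy and Eli are adjacent, merging them into one block gives 2·(5)! = 240 arrangements.
Complementary counting: 720 − 240 = 480.

480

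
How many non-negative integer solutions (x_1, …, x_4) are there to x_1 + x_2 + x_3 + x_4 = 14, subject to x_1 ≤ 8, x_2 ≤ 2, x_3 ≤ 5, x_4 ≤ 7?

By stars and bars, unrestricted non-negative solutions to x_1+…+x_4 = 14 number C(14+3,3) = 680.
Subtract solutions that violate a single cap (substitute x_i' = x_i − (cap_i+1)): x_1 ≥ 9 gives C(8,3) = 56; x_2 ≥ 3 gives C(14,3) = 364; x_3 ≥ 6 gives C(11,3) = 165; x_4 ≥ 8 gives C(9,3) = 84. Together 669.
Add back pairs where two caps are both exceeded: 10 + 0 + 0 + 56 + 20 + 1 = 87.
By inclusion–exclusion the count is 680 − 669 + 87 = 98.

98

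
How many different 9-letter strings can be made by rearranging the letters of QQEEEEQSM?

QQEEEEQSM has 9 letters with E appearing 4 times and Q appearing 3 times.
Dividing 9! = 362880 by 4!·3! = 144 for the repeated letters gives 2520.

2520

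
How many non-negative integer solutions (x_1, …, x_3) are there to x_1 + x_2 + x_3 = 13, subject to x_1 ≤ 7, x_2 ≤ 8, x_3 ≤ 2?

Ignoring the caps, the number of non-negative solutions to x_1+…+x_3 = 13 is C(15,2) = 105.
Subtract solutions that violate a single cap (substitute x_i' = x_i − (cap_i+1)): x_1 ≥ 8 gives C(7,2) = 21; x_2 ≥ 9 gives C(6,2) = 15; x_3 ≥ 3 gives C(12,2) = 66. Together 102.
Add back pairs where two caps are both exceeded: 0 + 6 + 3 = 9.
By inclusion–exclusion the count is 105 − 102 + 9 = 12.

12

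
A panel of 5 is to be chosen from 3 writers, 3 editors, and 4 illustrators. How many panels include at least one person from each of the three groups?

Unrestricted: C(10,5) = 252 ways to pick any 5 of the 10.
Selections missing a whole group: no writers → C(7,5) = 21; no editors → C(7,5) = 21; no illustrators → C(6,5) = 6.
Add back selections omitting two groups (i.e. drawn from a single group): C(3,5) + C(3,5) + C(4,5) = 0.
By inclusion–exclusion: 252 − 48 + 0 = 204.

204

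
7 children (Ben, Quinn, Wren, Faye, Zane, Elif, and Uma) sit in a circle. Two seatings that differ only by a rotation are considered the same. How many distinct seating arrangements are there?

720

Seat Ben anywhere (absorbing the rotational symmetry), then permute the other 6: (6)! = 720.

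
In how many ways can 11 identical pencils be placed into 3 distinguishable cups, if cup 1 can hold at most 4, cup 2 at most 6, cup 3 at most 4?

By stars and bars, unrestricted non-negative solutions to x_1+…+x_3 = 11 number C(11+2,2) = 78.
Subtract solutions that violate a single cap (substitute x_i' = x_i − (cap_i+1)): x_1 ≥ 5 gives C(8,2) = 28; x_2 ≥ 7 gives C(6,2) = 15; x_3 ≥ 5 gives C(8,2) = 28. Together 71.
Add back pairs where two caps are both exceeded: 0 + 3 + 0 = 3.
By inclusion–exclusion the count is 78 − 71 + 3 = 10.

10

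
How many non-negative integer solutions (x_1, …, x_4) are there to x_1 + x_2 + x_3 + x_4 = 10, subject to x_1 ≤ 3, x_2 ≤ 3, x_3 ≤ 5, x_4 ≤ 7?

85

Without the upper bounds there are C(13,3) = 286 ways to split 10 among 4 variables.
Subtract solutions that violate a single cap (substitute x_i' = x_i − (cap_i+1)): x_1 ≥ 4 gives C(9,3) = 84; x_2 ≥ 4 gives C(9,3) = 84; x_3 ≥ 6 gives C(7,3) = 35; x_4 ≥ 8 gives C(5,3) = 10. Together 213.
Add back pairs where two caps are both exceeded: 10 + 1 + 0 + 1 + 0 + 0 = 12.
By inclusion–exclusion the count is 286 − 213 + 12 = 85.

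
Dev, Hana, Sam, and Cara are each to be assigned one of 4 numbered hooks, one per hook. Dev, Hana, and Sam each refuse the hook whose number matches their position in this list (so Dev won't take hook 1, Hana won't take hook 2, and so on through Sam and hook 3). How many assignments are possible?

11

Let Aᵢ (for i ∈ {1, 2, 3}) be the placements that put person i in their forbidden hook. Any j of these fix j positions, leaving (4−j)! ways to fill the rest, and there are C(3,j) ways to pick which j.
By inclusion–exclusion, the number of valid placements is Σ_{j=0}^{3} (−1)^j C(3,j)·(4−j)!.
Computing: 24 − 18 + 6 − 1 = 11.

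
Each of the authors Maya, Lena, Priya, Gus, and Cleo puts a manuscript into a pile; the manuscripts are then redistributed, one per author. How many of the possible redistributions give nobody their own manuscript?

44

Count assignments avoiding every fixed point. For any j of the 5 authors fixed to their own manuscript, the other 5−j can be arranged in (5−j)! ways.
By inclusion–exclusion this is Σ_{j=0}^{5} (−1)^j C(5,j)·(5−j)!.
Computing: 120 − 120 + 60 − 20 + 5 − 1 = 44.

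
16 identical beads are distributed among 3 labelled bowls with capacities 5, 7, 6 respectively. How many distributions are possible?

Without the upper bounds there are C(18,2) = 153 ways to split 16 among 3 bowls.
Subtract solutions that violate a single cap (substitute x_i' = x_i − (cap_i+1)): x_1 ≥ 6 gives C(12,2) = 66; x_2 ≥ 8 gives C(10,2) = 45; x_3 ≥ 7 gives C(11,2) = 55. Together 166.
Add back pairs where two caps are both exceeded: 6 + 10 + 3 = 19.
By inclusion–exclusion the count is 153 − 166 + 19 = 6.

6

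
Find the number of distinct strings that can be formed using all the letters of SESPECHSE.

10080

SESPECHSE has 9 letters with E appearing 3 times and S appearing 3 times.
The number of distinct arrangements is 9!/(3!·3!) = 362880/36 = 10080.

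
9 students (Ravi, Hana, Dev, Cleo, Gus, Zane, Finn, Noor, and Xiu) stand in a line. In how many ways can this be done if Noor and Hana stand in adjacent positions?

80640

Glue Noor and Hana into one block (2 internal orders), leaving 8 units to arrange in a row.
So the count is 2·(8)! = 80640.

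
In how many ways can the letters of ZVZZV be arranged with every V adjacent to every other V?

4

Treat the 2 copies of V as a single block. The multiset to arrange is then {VV, Z, Z, Z}, 4 items in all.
That gives (4)!/(3!) = 4 arrangements.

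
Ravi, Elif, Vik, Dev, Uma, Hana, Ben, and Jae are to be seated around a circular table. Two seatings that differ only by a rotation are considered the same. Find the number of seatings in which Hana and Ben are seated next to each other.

1440

Glue Hana and Ben into a block (2 internal orders). Seating 7 units around a circle gives (6)! arrangements.
So 2 × (6)! = 2 × 720 = 1440.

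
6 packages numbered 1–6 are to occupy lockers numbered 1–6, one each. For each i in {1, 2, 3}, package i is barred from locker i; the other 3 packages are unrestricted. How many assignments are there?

426

Let Aᵢ (for i ∈ {1, 2, 3}) be the placements that put package i in its forbidden locker. Any j of these fix j positions, leaving (6−j)! ways to fill the rest, and there are C(3,j) ways to pick which j.
By inclusion–exclusion, the number of valid placements is Σ_{j=0}^{3} (−1)^j C(3,j)·(6−j)!.
Computing: 720 − 360 + 72 − 6 = 426.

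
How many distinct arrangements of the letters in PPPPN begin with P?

4

Fix P in the first position and arrange the remaining 4 letters.
Those 4 letters have P appearing 3 times, giving (4)!/(3!) = 4.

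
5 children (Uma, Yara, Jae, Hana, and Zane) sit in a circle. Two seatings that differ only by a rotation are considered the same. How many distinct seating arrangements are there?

Fix one person's seat to break rotational symmetry; the remaining 4 people can be arranged in (4)! = 24 ways.

24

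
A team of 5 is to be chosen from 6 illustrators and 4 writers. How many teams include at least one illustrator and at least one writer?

246

With no constraint there are C(10,5) = 252 possible selections.
Subtract selections that omit an entire group: no illustrators → C(4,5) = 0; no writers → C(6,5) = 6.
Both groups omitted at once is impossible, so 252 − 6 = 246.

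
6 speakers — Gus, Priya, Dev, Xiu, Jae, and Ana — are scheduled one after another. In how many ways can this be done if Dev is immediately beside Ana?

240

Treat {Dev, Ana} as a single unit. There are 5 units to order, and the pair itself can be ordered 2 ways.
So the count is 2·(5)! = 240.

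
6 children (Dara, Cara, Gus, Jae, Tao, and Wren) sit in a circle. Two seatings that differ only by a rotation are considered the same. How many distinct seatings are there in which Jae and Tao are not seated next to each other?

Without the restriction there are (5)! = 120 seatings.
Those with Jae next to Tao: fuse the pair into one unit and seat 5 units around a circle — 2·(4)! = 48.
Subtracting, 120 − 48 = 72.

72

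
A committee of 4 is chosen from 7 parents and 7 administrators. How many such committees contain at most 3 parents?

966

Split by how many parents are chosen (0 through 3).
Sum: C(7,0)·C(7,4) + C(7,1)·C(7,3) + C(7,2)·C(7,2) + C(7,3)·C(7,1) = 35 + 245 + 441 + 245 = 966.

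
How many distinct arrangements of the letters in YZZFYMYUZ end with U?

1120

Fix U in the last position and arrange the remaining 8 letters.
Those 8 letters have Y appearing 3 times and Z appearing 3 times, giving (8)!/(3!·3!) = 1120.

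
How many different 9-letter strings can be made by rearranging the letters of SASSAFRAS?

The 9 letters of SASSAFRAS have repeats: A appearing 3 times and S appearing 4 times.
Dividing 9! = 362880 by 4!·3! = 144 for the repeated letters gives 2520.

2520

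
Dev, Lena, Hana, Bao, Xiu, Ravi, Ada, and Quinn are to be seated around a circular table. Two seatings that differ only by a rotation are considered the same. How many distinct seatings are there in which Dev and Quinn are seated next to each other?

1440

Glue Dev and Quinn into a block (2 internal orders). Seating 7 units around a circle gives (6)! arrangements.
So 2 × (6)! = 2 × 720 = 1440.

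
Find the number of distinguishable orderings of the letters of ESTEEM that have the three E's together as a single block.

Treat the 3 copies of E as a single block. The multiset to arrange is then {EEE, M, S, T}, 4 items in all.
All 4 items are distinct, so there are (4)! = 24 arrangements.

24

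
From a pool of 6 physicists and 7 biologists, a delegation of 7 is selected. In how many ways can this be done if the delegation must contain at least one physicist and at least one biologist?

Unrestricted: C(13,7) = 1716 ways to pick any 7 of the 13.
Subtract selections that omit an entire group: no physicists → C(7,7) = 1; no biologists → C(6,7) = 0.
Both groups omitted at once is impossible, so 1716 − 1 = 1715.

1715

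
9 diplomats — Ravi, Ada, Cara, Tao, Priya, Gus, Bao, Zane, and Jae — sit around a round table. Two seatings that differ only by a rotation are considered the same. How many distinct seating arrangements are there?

40320

Fix one person's seat to break rotational symmetry; the remaining 8 people can be arranged in (8)! = 40320 ways.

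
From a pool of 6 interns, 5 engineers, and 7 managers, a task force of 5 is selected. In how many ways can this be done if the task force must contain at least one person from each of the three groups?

6055

Total 5-person selections from all 18: C(18,5) = 8568.
Subtract selections that omit an entire group: no interns → C(12,5) = 792; no engineers → C(13,5) = 1287; no managers → C(11,5) = 462.
Add back selections omitting two groups (i.e. drawn from a single group): C(6,5) + C(5,5) + C(7,5) = 28.
By inclusion–exclusion: 8568 − 2541 + 28 = 6055.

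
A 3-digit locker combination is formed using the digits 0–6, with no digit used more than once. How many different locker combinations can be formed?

Choose and order 3 of the 7 symbols: the first digit has 7 options, the next 6, then 5.
7 × 6 × 5 = 210.

210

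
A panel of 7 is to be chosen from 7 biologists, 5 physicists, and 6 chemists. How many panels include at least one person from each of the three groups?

28987

With no constraint there are C(18,7) = 31824 possible selections.
Selections missing a whole group: no biologists → C(11,7) = 330; no physicists → C(13,7) = 1716; no chemists → C(12,7) = 792.
Add back selections omitting two groups (i.e. drawn from a single group): C(7,7) + C(5,7) + C(6,7) = 1.
By inclusion–exclusion: 31824 − 2838 + 1 = 28987.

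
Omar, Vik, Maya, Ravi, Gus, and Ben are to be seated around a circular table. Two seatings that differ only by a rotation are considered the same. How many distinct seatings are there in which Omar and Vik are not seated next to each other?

72

Without the restriction there are (5)! = 120 seatings.
Those with Omar next to Vik: fuse the pair into one unit and seat 5 units around a circle — 2·(4)! = 48.
Subtracting, 120 − 48 = 72.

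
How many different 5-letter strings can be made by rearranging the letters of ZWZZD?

The 5 letters of ZWZZD have repeats: Z appearing 3 times.
So there are 5! / (3!) = 20 distinguishable arrangements.

20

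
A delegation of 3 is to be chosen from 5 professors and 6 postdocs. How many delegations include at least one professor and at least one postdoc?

Total 3-person selections from all 11: C(11,3) = 165.
Selections missing a whole group: no professors → C(6,3) = 20; no postdocs → C(5,3) = 10.
Both groups omitted at once is impossible, so 165 − 30 = 135.

135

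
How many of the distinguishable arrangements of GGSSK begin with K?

6

With the first slot taken by K, it remains to arrange the other 4 letters (GGSS).
Those 4 letters have G appearing twice and S appearing twice, giving (4)!/(2!·2!) = 6.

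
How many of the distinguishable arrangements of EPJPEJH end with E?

180

Fix E in the last position and arrange the remaining 6 letters.
Those 6 letters have J appearing twice and P appearing twice, giving (6)!/(2!·2!) = 180.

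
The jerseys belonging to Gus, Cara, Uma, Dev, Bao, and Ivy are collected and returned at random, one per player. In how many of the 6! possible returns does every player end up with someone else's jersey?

265

Count assignments avoiding every fixed point. For any j of the 6 players fixed to their old jersey, the other 6−j can be arranged in (6−j)! ways.
By inclusion–exclusion this is Σ_{j=0}^{6} (−1)^j C(6,j)·(6−j)!.
Computing: 720 − 720 + 360 − 120 + 30 − 6 + 1 = 265.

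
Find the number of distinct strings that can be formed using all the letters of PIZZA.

PIZZA has 5 letters with Z appearing twice.
The number of distinct arrangements is 5!/(2!) = 120/2 = 60.

60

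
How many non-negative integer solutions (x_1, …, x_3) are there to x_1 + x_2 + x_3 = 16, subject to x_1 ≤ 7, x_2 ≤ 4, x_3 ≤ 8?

Ignoring the caps, the number of non-negative solutions to x_1+…+x_3 = 16 is C(18,2) = 153.
Subtract solutions that violate a single cap (substitute x_i' = x_i − (cap_i+1)): x_1 ≥ 8 gives C(10,2) = 45; x_2 ≥ 5 gives C(13,2) = 78; x_3 ≥ 9 gives C(9,2) = 36. Together 159.
Add back pairs where two caps are both exceeded: 10 + 0 + 6 = 16.
By inclusion–exclusion the count is 153 − 159 + 16 = 10.

10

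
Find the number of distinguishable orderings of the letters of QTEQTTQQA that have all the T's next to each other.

210

Treat the 3 copies of T as a single block. The multiset to arrange is then {TTT, A, E, Q, Q, Q, Q}, 7 items in all.
That gives (7)!/(4!) = 210 arrangements.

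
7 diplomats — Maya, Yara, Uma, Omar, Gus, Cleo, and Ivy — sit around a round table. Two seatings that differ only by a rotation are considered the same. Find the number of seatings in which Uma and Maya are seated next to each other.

Treat {Uma, Maya} as one unit (2 internal orders) and seat the resulting 6 units around the table: (5)! circular arrangements.
So 2 × (5)! = 2 × 120 = 240.

240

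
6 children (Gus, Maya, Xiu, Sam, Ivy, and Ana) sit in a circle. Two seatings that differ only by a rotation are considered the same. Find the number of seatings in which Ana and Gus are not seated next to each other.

72

All circular seatings of 6 people number (5)! = 120.
Seatings with Ana beside Gus: treat them as a block with 2 internal orders, giving 2 × (4)! = 48.
Subtracting, 120 − 48 = 72.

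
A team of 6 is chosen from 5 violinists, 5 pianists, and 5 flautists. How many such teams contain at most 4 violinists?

Split by how many violinists are chosen (0 through 4).
Sum: C(5,0)·C(10,6) + C(5,1)·C(10,5) + C(5,2)·C(10,4) + C(5,3)·C(10,3) + C(5,4)·C(10,2) = 210 + 1260 + 2100 + 1200 + 225 = 4995.

4995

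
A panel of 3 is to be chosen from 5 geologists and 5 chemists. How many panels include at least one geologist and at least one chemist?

100

Unrestricted: C(10,3) = 120 ways to pick any 3 of the 10.
Subtract selections that omit an entire group: no geologists → C(5,3) = 10; no chemists → C(5,3) = 10.
Both groups omitted at once is impossible, so 120 − 20 = 100.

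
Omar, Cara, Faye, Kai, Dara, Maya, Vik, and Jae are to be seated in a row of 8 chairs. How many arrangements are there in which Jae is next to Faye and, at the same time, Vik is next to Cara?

Treat {Jae,Faye} as one block (2 orders) and {Vik,Cara} as another (2 orders).
That leaves 6 units to arrange: 2 × 2 × 6! = 4 × 720 = 2880.

2880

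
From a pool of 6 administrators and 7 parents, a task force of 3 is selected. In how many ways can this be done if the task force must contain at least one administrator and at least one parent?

231

With no constraint there are C(13,3) = 286 possible selections.
Subtract selections that omit an entire group: no administrators → C(7,3) = 35; no parents → C(6,3) = 20.
Both groups omitted at once is impossible, so 286 − 55 = 231.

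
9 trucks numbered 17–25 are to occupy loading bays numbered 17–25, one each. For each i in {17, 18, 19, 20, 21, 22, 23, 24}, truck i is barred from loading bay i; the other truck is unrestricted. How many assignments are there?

Let Aᵢ (for 17 ≤ i ≤ 24) be the placements that put truck i in its forbidden loading bay. Any j of these fix j positions, leaving (9−j)! ways to fill the rest, and there are C(8,j) ways to pick which j.
By inclusion–exclusion, the number of valid placements is Σ_{j=0}^{8} (−1)^j C(8,j)·(9−j)!.
Computing: 362880 − 322560 + 141120 − 40320 + 8400 − 1344 + 168 − 16 + 1 = 148329.

148329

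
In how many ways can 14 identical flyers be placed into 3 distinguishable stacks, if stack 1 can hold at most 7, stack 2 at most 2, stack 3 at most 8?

Without the upper bounds there are C(16,2) = 120 ways to split 14 among 3 stacks.
Subtract solutions that violate a single cap (substitute x_i' = x_i − (cap_i+1)): x_1 ≥ 8 gives C(8,2) = 28; x_2 ≥ 3 gives C(13,2) = 78; x_3 ≥ 9 gives C(7,2) = 21. Together 127.
Add back pairs where two caps are both exceeded: 10 + 0 + 6 = 16.
By inclusion–exclusion the count is 120 − 127 + 16 = 9.

9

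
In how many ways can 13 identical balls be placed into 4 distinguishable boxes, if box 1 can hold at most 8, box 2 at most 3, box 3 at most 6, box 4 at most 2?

54

Ignoring the caps, the number of non-negative solutions to x_1+…+x_4 = 13 is C(16,3) = 560.
Subtract solutions that violate a single cap (substitute x_i' = x_i − (cap_i+1)): x_1 ≥ 9 gives C(7,3) = 35; x_2 ≥ 4 gives C(12,3) = 220; x_3 ≥ 7 gives C(9,3) = 84; x_4 ≥ 3 gives C(13,3) = 286. Together 625.
Add back pairs where two caps are both exceeded: 1 + 0 + 4 + 10 + 84 + 20 = 119.
By inclusion–exclusion the count is 560 − 625 + 119 = 54.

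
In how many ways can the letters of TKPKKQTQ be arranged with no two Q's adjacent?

1260

There are 8!/(3!·2!·2!) = 1680 arrangements of TKPKKQTQ in total.
Arrangements with the Q's together: treat QQ as one letter, giving (7)!/(3!·2!) = 420.
Subtracting, 1680 − 420 = 1260 arrangements keep the Q's apart.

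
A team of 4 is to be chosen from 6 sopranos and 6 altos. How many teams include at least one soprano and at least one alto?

With no constraint there are C(12,4) = 495 possible selections.
Selections missing a whole group: no sopranos → C(6,4) = 15; no altos → C(6,4) = 15.
Both groups omitted at once is impossible, so 495 − 30 = 465.

465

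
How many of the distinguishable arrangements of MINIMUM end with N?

Fix N in the last position and arrange the remaining 6 letters.
Those 6 letters have I appearing twice and M appearing 3 times, giving (6)!/(3!·2!) = 60.

60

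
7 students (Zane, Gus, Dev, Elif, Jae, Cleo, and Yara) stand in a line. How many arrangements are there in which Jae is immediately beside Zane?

1440

Place the 5 others and the Jae-Zane pair as 6 objects in a line; the pair has 2 internal arrangements.
So the count is 2·(6)! = 1440.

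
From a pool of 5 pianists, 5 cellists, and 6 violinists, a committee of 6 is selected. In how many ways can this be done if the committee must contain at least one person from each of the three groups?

Total 6-person selections from all 16: C(16,6) = 8008.
Selections missing a whole group: no pianists → C(11,6) = 462; no cellists → C(11,6) = 462; no violinists → C(10,6) = 210.
Add back selections omitting two groups (i.e. drawn from a single group): C(5,6) + C(5,6) + C(6,6) = 1.
By inclusion–exclusion: 8008 − 1134 + 1 = 6875.

6875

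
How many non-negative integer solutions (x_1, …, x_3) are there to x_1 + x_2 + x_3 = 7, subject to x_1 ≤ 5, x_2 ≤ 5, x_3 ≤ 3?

20

Ignoring the caps, the number of non-negative solutions to x_1+…+x_3 = 7 is C(9,2) = 36.
Subtract solutions that violate a single cap (substitute x_i' = x_i − (cap_i+1)): x_1 ≥ 6 gives C(3,2) = 3; x_2 ≥ 6 gives C(3,2) = 3; x_3 ≥ 4 gives C(5,2) = 10. Together 16.
No two caps can be exceeded simultaneously, so the pair terms are all 0.
By inclusion–exclusion the count is 36 − 16 + 0 = 20.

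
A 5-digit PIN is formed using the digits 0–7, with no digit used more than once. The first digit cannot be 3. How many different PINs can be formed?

The first digit has 8−1 = 7 choices (anything except 3).
The remaining 4 digits are filled from the other 7 symbols without repetition: 7 × 6 × 5 × 4 = 840.
Total: 7 × 840 = 5880.

5880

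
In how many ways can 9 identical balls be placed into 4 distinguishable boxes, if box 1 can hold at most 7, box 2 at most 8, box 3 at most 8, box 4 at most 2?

Without the upper bounds there are C(12,3) = 220 ways to split 9 among 4 boxes.
Subtract solutions that violate a single cap (substitute x_i' = x_i − (cap_i+1)): x_1 ≥ 8 gives C(4,3) = 4; x_2 ≥ 9 gives C(3,3) = 1; x_3 ≥ 9 gives C(3,3) = 1; x_4 ≥ 3 gives C(9,3) = 84. Together 90.
No two caps can be exceeded simultaneously, so the pair terms are all 0.
By inclusion–exclusion the count is 220 − 90 + 0 = 130.

130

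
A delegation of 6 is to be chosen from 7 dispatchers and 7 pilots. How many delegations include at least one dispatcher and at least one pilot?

2989

Unrestricted: C(14,6) = 3003 ways to pick any 6 of the 14.
Subtract selections that omit an entire group: no dispatchers → C(7,6) = 7; no pilots → C(7,6) = 7.
Both groups omitted at once is impossible, so 3003 − 14 = 2989.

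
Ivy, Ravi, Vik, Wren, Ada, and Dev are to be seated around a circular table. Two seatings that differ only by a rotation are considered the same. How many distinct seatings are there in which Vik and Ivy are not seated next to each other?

72

All circular seatings of 6 people number (5)! = 120.
Seatings with Vik beside Ivy: treat them as a block with 2 internal orders, giving 2 × (4)! = 48.
Subtracting, 120 − 48 = 72.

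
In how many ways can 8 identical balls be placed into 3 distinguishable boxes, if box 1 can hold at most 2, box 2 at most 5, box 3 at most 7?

17

By stars and bars, unrestricted non-negative solutions to x_1+…+x_3 = 8 number C(8+2,2) = 45.
Subtract solutions that violate a single cap (substitute x_i' = x_i − (cap_i+1)): x_1 ≥ 3 gives C(7,2) = 21; x_2 ≥ 6 gives C(4,2) = 6; x_3 ≥ 8 gives C(2,2) = 1. Together 28.
No two caps can be exceeded simultaneously, so the pair terms are all 0.
By inclusion–exclusion the count is 45 − 28 + 0 = 17.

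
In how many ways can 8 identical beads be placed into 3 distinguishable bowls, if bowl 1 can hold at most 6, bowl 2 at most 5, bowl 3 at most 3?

21

Without the upper bounds there are C(10,2) = 45 ways to split 8 among 3 bowls.
Subtract solutions that violate a single cap (substitute x_i' = x_i − (cap_i+1)): x_1 ≥ 7 gives C(3,2) = 3; x_2 ≥ 6 gives C(4,2) = 6; x_3 ≥ 4 gives C(6,2) = 15. Together 24.
No two caps can be exceeded simultaneously, so the pair terms are all 0.
By inclusion–exclusion the count is 45 − 24 + 0 = 21.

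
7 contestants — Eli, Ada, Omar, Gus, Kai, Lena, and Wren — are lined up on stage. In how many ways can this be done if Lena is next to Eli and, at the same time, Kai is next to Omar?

480

Treat {Lena,Eli} as one block (2 orders) and {Kai,Omar} as another (2 orders).
That leaves 5 units to arrange: 2 × 2 × 5! = 4 × 120 = 480.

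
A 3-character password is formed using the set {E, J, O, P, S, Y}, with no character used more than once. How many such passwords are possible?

120

This is a permutation of 3 out of 6: P(6,3) = 6!/3!.
6 × 5 × 4 = 120.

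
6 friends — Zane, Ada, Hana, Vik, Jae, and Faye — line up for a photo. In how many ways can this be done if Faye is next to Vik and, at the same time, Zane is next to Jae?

96

Treat {Faye,Vik} as one block (2 orders) and {Zane,Jae} as another (2 orders).
That leaves 4 units to arrange: 2 × 2 × 4! = 4 × 24 = 96.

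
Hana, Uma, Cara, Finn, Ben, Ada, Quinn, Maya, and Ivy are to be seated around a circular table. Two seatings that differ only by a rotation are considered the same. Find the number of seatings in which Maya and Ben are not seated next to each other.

30240

All circular seatings of 9 people number (8)! = 40320.
Seatings with Maya beside Ben: treat them as a block with 2 internal orders, giving 2 × (7)! = 10080.
Subtracting, 40320 − 10080 = 30240.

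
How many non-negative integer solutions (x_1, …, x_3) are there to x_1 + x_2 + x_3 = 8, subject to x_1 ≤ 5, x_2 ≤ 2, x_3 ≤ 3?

6

Ignoring the caps, the number of non-negative solutions to x_1+…+x_3 = 8 is C(10,2) = 45.
Subtract solutions that violate a single cap (substitute x_i' = x_i − (cap_i+1)): x_1 ≥ 6 gives C(4,2) = 6; x_2 ≥ 3 gives C(7,2) = 21; x_3 ≥ 4 gives C(6,2) = 15. Together 42.
Add back pairs where two caps are both exceeded: 0 + 0 + 3 = 3.
By inclusion–exclusion the count is 45 − 42 + 3 = 6.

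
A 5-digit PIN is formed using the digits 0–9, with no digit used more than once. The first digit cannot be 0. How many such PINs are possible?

27216

The first digit has 10−1 = 9 choices (anything except 0).
The remaining 4 digits are filled from the other 9 symbols without repetition: 9 × 8 × 7 × 6 = 3024.
Total: 9 × 3024 = 27216.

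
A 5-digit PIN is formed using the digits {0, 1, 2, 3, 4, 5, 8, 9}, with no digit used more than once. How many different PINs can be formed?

6720

Choose and order 5 of the 8 symbols: the first digit has 8 options, the next 7, and so on down to 4.
8 × 7 × 6 × 5 × 4 = 6720.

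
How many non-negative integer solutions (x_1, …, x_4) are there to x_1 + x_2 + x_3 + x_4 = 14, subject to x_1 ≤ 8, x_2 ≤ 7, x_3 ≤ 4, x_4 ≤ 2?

Without the upper bounds there are C(17,3) = 680 ways to split 14 among 4 variables.
Subtract solutions that violate a single cap (substitute x_i' = x_i − (cap_i+1)): x_1 ≥ 9 gives C(8,3) = 56; x_2 ≥ 8 gives C(9,3) = 84; x_3 ≥ 5 gives C(12,3) = 220; x_4 ≥ 3 gives C(14,3) = 364. Together 724.
Add back pairs where two caps are both exceeded: 0 + 1 + 10 + 4 + 20 + 84 = 119.
By inclusion–exclusion the count is 680 − 724 + 119 = 75.

75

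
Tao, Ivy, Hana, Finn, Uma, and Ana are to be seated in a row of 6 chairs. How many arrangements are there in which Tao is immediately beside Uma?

Place the 4 others and the Tao-Uma pair as 5 objects in a line; the pair has 2 internal arrangements.
So the count is 2·(5)! = 240.

240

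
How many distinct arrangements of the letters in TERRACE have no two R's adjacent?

900

There are 7!/(2!·2!) = 1260 arrangements of TERRACE in total.
Arrangements with the R's together: treat RR as one letter, giving (6)!/(2!) = 360.
Hence 1260 − 360 = 900.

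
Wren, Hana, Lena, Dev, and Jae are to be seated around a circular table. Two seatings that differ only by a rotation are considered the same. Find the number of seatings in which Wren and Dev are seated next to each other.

12

Treat {Wren, Dev} as one unit (2 internal orders) and seat the resulting 4 units around the table: (3)! circular arrangements.
So 2 × (3)! = 2 × 6 = 12.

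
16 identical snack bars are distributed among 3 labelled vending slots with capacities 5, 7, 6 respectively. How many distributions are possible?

Ignoring the caps, the number of non-negative solutions to x_1+…+x_3 = 16 is C(18,2) = 153.
Subtract solutions that violate a single cap (substitute x_i' = x_i − (cap_i+1)): x_1 ≥ 6 gives C(12,2) = 66; x_2 ≥ 8 gives C(10,2) = 45; x_3 ≥ 7 gives C(11,2) = 55. Together 166.
Add back pairs where two caps are both exceeded: 6 + 10 + 3 = 19.
By inclusion–exclusion the count is 153 − 166 + 19 = 6.

6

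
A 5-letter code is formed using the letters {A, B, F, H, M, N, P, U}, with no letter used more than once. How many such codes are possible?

With no repetition, fill the 5 letters in order: 8 choices, then 7, down to 4.
That product is 8 × 7 × 6 × 5 × 4 = 6720.

6720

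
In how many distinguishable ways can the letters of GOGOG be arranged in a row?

GOGOG has 5 letters with G appearing 3 times and O appearing twice.
So there are 5! / (3!·2!) = 10 distinguishable arrangements.

10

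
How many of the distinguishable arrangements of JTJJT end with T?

4

With the last slot taken by T, it remains to arrange the other 4 letters (JJJT).
Those 4 letters have J appearing 3 times, giving (4)!/(3!) = 4.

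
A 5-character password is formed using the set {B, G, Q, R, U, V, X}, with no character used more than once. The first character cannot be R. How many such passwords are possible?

The first character has 7−1 = 6 choices (anything except R).
The remaining 4 characters are filled from the other 6 symbols without repetition: 6 × 5 × 4 × 3 = 360.
Total: 6 × 360 = 2160.

2160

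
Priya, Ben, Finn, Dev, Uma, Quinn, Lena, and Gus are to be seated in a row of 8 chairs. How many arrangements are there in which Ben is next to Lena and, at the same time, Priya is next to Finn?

Treat {Ben,Lena} as one block (2 orders) and {Priya,Finn} as another (2 orders).
That leaves 6 units to arrange: 2 × 2 × 6! = 4 × 720 = 2880.

2880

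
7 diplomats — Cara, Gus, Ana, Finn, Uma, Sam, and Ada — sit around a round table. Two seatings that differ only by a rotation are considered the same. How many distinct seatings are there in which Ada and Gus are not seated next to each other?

480

Without the restriction there are (6)! = 720 seatings.
Seatings with Ada beside Gus: treat them as a block with 2 internal orders, giving 2 × (5)! = 240.
Subtracting, 720 − 240 = 480.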